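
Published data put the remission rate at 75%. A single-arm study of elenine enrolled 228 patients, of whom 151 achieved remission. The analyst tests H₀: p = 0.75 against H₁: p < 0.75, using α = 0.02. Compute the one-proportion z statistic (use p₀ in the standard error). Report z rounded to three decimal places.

p̂ = 151/228 ≈ 0.66228.
SE = √(p₀(1−p₀)/n) = √(0.1875/228) = 0.02868.
z = (0.66228 − 0.75)/0.02868 = -0.08772/0.02868 = -3.059.
p-value = P(Z < -3.059) ≈ 0.0011, so at α = 0.02 we reject H₀.

z = -3.059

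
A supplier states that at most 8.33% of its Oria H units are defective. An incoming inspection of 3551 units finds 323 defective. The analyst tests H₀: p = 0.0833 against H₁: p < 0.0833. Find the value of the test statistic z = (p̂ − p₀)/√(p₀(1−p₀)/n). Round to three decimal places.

z = 1.652

p̂ = 323/3551 ≈ 0.090960.
Standard error under H₀: √(0.0833×0.9167/3551) = 0.004637.
z = (0.090960 − 0.0833)/0.004637 = 0.007660/0.004637 = 1.652.
p-value = P(Z < 1.652) ≈ 0.9507.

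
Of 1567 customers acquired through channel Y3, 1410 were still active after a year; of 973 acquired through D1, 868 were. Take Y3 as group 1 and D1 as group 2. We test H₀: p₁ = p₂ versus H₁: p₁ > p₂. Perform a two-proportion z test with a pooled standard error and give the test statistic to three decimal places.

z = 0.622

p̂₁ = 1410/1567 ≈ 0.89981, p̂₂ = 868/973 ≈ 0.89209.
Pooled p̂ = (1410+868)/(1567+973) = 2278/2540 = 0.89685.
SE = √(p̂(1−p̂)(1/n₁+1/n₂)) = √(0.89685·0.10315·0.00166591) = √(0.000154113) = 0.01241.
z = (0.89981 − 0.89209)/0.01241 = 0.00772/0.01241 = 0.622.
p-value = P(Z > 0.622) ≈ 0.2670.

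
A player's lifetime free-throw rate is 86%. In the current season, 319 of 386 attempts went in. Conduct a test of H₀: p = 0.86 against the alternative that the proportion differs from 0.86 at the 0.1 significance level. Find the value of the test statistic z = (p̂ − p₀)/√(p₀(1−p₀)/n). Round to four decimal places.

p̂ = 319/386 ≈ 0.826425.
Standard error under H₀: √(0.86×0.14/386) = 0.017661.
z = (0.826425 − 0.86)/0.017661 = -0.033575/0.017661 = -1.9011.
Two-sided p-value ≈ 2·Φ(−1.901) = 0.0573, so at α = 0.1 we reject H₀.

z = -1.9011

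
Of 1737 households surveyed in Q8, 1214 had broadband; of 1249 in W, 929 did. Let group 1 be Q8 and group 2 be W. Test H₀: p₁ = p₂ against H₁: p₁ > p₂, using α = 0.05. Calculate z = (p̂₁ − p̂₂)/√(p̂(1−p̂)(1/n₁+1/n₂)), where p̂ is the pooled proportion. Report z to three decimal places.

z = -2.688

p̂₁ = 1214/1737 = 0.69891, p̂₂ = 929/1249 = 0.74380.
Pooled p̂ = (1214+929)/(1737+1249) = 2143/2986 = 0.71768.
SE = √(0.202614 × 0.00137635) = 0.01670.
z = (0.69891 − 0.74380)/0.01670 = -0.04489/0.01670 = -2.688.
p-value = P(Z > -2.688) ≈ 0.9964. With α = 0.05, fail to reject H₀.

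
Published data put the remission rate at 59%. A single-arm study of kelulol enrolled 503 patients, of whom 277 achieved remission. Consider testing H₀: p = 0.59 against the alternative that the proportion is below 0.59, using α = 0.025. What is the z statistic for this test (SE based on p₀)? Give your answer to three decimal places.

z = -1.792

p̂ = 277/503 ≈ 0.55070.
Standard error under H₀: √(0.59×0.41/503) = 0.02193.
z = (0.55070 − 0.59)/0.02193 = -0.03930/0.02193 = -1.792.
p-value = P(Z < -1.792) ≈ 0.0365. With α = 0.025, fail to reject H₀.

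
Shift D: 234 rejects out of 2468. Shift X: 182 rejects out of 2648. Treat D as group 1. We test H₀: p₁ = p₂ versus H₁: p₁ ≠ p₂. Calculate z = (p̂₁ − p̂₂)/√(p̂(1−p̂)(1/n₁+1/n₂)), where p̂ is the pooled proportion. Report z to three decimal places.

p̂₁ = 234/2468 = 0.094814, p̂₂ = 182/2648 = 0.068731.
Pooled p̂ = (234+182)/(2468+2648) = 416/5116 = 0.081314.
SE = √(p̂(1−p̂)(1/n₁+1/n₂)) = √(0.081314·0.918686·0.00078283) = √(5.84787e-05) = 0.007647.
z = (0.094814 − 0.068731)/0.007647 = 0.026083/0.007647 = 3.411.
Two-sided p-value ≈ 2·Φ(−3.411) = 0.0006.

z = 3.411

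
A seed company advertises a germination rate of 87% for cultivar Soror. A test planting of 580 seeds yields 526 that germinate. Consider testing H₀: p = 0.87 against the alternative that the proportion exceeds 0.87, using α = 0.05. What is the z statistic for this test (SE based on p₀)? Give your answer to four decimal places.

p̂ = 526/580 = 0.9068966.
Under H₀, SE = √(0.87·0.13/580) = √(0.000195) = 0.0139642.
z = (0.9068966 − 0.87)/0.0139642 = 0.0368966/0.0139642 = 2.6422.
p-value = P(Z > 2.642) ≈ 0.0041. With α = 0.05, reject H₀.

z = 2.6422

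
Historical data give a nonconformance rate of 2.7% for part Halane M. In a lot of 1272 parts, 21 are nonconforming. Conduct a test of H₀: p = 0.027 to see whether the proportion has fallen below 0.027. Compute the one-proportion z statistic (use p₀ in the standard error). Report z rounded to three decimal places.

z = -2.308

p̂ = 21/1272 = 0.016509.
SE = √(p₀(1−p₀)/n) = √(0.026271/1272) = 0.004545.
z = (0.016509 − 0.027)/0.004545 = -0.010491/0.004545 = -2.308.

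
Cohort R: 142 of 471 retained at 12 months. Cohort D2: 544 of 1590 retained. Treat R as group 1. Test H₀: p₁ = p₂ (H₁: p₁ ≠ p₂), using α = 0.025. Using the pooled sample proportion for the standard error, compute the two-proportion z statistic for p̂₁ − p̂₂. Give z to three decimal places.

p̂₁ = 142/471 ≈ 0.30149, p̂₂ = 544/1590 ≈ 0.34214.
Pooled p̂ = (142+544)/(471+1590) = 686/2061 = 0.33285.
SE = √(0.22206 × 0.00275207) = 0.02472.
z = (0.30149 − 0.34214)/0.02472 = -0.04065/0.02472 = -1.644.
Two-sided p-value ≈ 2·Φ(−1.644) = 0.1001, so at α = 0.025 we fail to reject H₀.

z = -1.644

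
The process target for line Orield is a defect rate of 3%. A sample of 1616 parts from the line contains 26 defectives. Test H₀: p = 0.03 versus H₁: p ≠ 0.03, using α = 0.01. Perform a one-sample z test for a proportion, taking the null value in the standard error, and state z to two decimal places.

z = -3.28

p̂ = 26/1616 ≈ 0.01609.
SE = √(p₀(1−p₀)/n) = √(0.0291/1616) = 0.00424.
z = (0.01609 − 0.03)/0.00424 = -0.01391/0.00424 = -3.28.
p-value = 2·P(Z > 3.278) ≈ 0.0010, so at α = 0.01 we reject H₀.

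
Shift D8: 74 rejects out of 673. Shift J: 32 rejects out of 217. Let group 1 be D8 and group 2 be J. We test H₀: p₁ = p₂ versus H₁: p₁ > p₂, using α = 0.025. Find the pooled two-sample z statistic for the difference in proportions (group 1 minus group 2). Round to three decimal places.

p̂₁ = 74/673 = 0.10996, p̂₂ = 32/217 = 0.14747.
Pooled p̂ = (74+32)/(673+217) = 106/890 = 0.11910.
SE = √(0.104916 × 0.00609418) = 0.02529.
z = (0.10996 − 0.14747)/0.02529 = -0.03751/0.02529 = -1.483.
p-value = P(Z > -1.483) ≈ 0.9310, so at α = 0.025 we fail to reject H₀.

z = -1.483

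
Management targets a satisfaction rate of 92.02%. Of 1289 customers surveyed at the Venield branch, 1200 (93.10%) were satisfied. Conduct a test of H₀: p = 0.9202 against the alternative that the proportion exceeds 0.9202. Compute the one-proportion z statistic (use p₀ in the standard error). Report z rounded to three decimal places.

p̂ = 1200/1289 = 0.930954.
Under H₀, SE = √(0.9202·0.0798/1289) = √(5.69682e-05) = 0.007548.
z = (0.930954 − 0.9202)/0.007548 = 0.010754/0.007548 = 1.425.

z = 1.425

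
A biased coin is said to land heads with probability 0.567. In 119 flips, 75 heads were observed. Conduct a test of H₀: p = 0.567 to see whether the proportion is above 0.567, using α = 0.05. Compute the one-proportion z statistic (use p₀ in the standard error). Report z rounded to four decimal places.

p̂ = 75/119 = 0.6302521.
SE = √(p₀(1−p₀)/n) = √(0.24551/119) = 0.0454216.
z = (0.6302521 − 0.567)/0.0454216 = 0.0632521/0.0454216 = 1.3926.
p-value = P(Z > 1.393) ≈ 0.0819; since p > α = 0.05, fail to reject H₀.

z = 1.3926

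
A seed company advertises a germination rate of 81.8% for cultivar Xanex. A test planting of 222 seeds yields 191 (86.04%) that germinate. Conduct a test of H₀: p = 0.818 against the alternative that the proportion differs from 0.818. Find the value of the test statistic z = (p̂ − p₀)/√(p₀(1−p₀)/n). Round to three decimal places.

z = 1.636

p̂ = 191/222 = 0.86036.
Standard error under H₀: √(0.818×0.182/222) = 0.02590.
z = (0.86036 − 0.818)/0.02590 = 0.04236/0.02590 = 1.636.
p-value = 2·P(Z > 1.636) ≈ 0.1019.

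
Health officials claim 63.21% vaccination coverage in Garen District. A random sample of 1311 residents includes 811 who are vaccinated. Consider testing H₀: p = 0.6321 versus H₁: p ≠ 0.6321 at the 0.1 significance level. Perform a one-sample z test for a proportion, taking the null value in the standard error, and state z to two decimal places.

z = -1.01

p̂ = 811/1311 = 0.61861.
Standard error under H₀: √(0.6321×0.3679/1311) = 0.01332.
z = (0.61861 − 0.6321)/0.01332 = -0.01349/0.01332 = -1.01.
p-value = 2·P(Z > 1.013) ≈ 0.3112, so at α = 0.1 we fail to reject H₀.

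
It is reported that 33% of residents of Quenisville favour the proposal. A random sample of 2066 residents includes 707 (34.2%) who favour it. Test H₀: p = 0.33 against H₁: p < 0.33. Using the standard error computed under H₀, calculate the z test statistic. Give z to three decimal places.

z = 1.180

p̂ = 707/2066 = 0.342207.
Under H₀, SE = √(0.33·0.67/2066) = √(0.000107018) = 0.010345.
z = (0.342207 − 0.33)/0.010345 = 0.012207/0.010345 = 1.180.
p-value = P(Z < 1.180) ≈ 0.8810.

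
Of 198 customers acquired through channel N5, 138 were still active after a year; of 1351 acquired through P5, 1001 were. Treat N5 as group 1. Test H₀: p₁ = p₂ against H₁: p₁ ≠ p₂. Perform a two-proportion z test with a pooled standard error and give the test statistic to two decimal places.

p̂₁ = 138/198 = 0.6970, p̂₂ = 1001/1351 = 0.7409.
Pooled p̂ = (138+1001)/(198+1351) = 1139/1549 = 0.7353.
SE = √(p̂(1−p̂)(1/n₁+1/n₂)) = √(0.7353·0.2647·0.0057907) = √(0.00112703) = 0.0336.
z = (0.6970 − 0.7409)/0.0336 = -0.0439/0.0336 = -1.31.

z = -1.31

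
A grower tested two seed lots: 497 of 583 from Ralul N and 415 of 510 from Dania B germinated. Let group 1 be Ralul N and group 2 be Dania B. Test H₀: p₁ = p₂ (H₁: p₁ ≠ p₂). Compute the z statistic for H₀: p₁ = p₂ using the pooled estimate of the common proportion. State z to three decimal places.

z = 1.720

p̂₁ = 497/583 ≈ 0.85249, p̂₂ = 415/510 ≈ 0.81373.
Pooled p̂ = (497+415)/(583+510) = 912/1093 = 0.83440.
SE = √(p̂(1−p̂)(1/n₁+1/n₂)) = √(0.83440·0.16560·0.00367605) = √(0.000507942) = 0.02254.
z = (0.85249 − 0.81373)/0.02254 = 0.03876/0.02254 = 1.720.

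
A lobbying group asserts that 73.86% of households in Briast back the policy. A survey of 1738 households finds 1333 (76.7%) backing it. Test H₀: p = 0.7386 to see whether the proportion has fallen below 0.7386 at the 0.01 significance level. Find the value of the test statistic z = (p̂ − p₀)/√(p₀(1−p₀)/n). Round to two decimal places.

p̂ = 1333/1738 = 0.76697.
Under H₀, SE = √(0.7386·0.2614/1738) = √(0.000111087) = 0.01054.
z = (0.76697 − 0.7386)/0.01054 = 0.02837/0.01054 = 2.69.
p-value = P(Z < 2.692) ≈ 0.9964; since p > α = 0.01, fail to reject H₀.

z = 2.69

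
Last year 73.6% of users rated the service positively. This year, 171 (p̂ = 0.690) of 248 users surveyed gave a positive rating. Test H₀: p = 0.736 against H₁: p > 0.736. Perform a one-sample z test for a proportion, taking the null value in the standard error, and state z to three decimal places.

z = -1.661

p̂ = 171/248 ≈ 0.68952.
SE = √(p₀(1−p₀)/n) = √(0.1943/248) = 0.02799.
z = (0.68952 − 0.736)/0.02799 = -0.04648/0.02799 = -1.661.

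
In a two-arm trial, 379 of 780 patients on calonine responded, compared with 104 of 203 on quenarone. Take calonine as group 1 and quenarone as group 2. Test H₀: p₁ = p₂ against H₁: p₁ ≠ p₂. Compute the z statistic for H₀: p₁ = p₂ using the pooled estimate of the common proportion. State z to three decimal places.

p̂₁ = 379/780 = 0.48590, p̂₂ = 104/203 = 0.51232.
Pooled p̂ = (379+104)/(780+203) = 483/983 = 0.49135.
SE = √(p̂(1−p̂)(1/n₁+1/n₂)) = √(0.49135·0.50865·0.00620816) = √(0.00155158) = 0.03939.
z = (0.48590 − 0.51232)/0.03939 = -0.02642/0.03939 = -0.671.
Two-sided p-value ≈ 2·Φ(−0.671) = 0.5024.

z = -0.671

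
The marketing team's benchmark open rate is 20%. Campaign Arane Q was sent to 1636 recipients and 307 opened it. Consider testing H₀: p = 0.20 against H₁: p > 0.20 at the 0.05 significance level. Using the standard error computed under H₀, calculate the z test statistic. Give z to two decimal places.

z = -1.25

p̂ = 307/1636 ≈ 0.18765.
SE = √(p₀(1−p₀)/n) = √(0.16/1636) = 0.00989.
z = (0.18765 − 0.2)/0.00989 = -0.01235/0.00989 = -1.25.
p-value = P(Z > -1.249) ≈ 0.8941; since p > α = 0.05, fail to reject H₀.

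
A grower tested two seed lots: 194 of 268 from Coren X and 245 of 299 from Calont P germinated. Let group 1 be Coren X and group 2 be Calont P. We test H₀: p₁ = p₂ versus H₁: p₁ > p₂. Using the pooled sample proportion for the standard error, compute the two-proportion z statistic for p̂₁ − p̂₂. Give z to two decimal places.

z = -2.72

p̂₁ = 194/268 = 0.72388, p̂₂ = 245/299 = 0.81940.
Pooled p̂ = (194+245)/(268+299) = 439/567 = 0.77425.
SE = √(p̂(1−p̂)(1/n₁+1/n₂)) = √(0.77425·0.22575·0.00707582) = √(0.00123676) = 0.03517.
z = (0.72388 − 0.81940)/0.03517 = -0.09552/0.03517 = -2.72.
p-value = P(Z > -2.716) ≈ 0.9967.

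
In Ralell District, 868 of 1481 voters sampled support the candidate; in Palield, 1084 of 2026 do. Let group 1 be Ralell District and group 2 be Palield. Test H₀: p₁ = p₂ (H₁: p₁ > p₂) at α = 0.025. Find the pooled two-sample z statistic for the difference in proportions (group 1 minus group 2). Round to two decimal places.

z = 3.01

p̂₁ = 868/1481 ≈ 0.5861, p̂₂ = 1084/2026 ≈ 0.5350.
Pooled p̂ = (868+1084)/(1481+2026) = 1952/3507 = 0.5566.
SE = √(p̂(1−p̂)(1/n₁+1/n₂)) = √(0.5566·0.4434·0.0011688) = √(0.000288456) = 0.0170.
z = (0.5861 − 0.5350)/0.0170 = 0.0511/0.0170 = 3.01.
p-value = P(Z > 3.006) ≈ 0.0013, so at α = 0.025 we reject H₀.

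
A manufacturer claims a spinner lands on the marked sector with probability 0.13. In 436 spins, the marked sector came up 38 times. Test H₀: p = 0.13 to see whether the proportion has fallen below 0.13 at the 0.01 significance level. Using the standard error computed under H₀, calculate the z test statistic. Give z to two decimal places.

z = -2.66

p̂ = 38/436 ≈ 0.0872.
Standard error under H₀: √(0.13×0.87/436) = 0.0161.
z = (0.0872 − 0.13)/0.0161 = -0.0428/0.0161 = -2.66.
p-value = P(Z < -2.660) ≈ 0.0039, so at α = 0.01 we reject H₀.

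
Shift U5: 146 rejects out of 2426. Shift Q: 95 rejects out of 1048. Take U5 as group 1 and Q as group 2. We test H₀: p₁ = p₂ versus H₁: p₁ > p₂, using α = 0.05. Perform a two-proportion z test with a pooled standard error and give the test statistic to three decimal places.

z = -3.244

p̂₁ = 146/2426 ≈ 0.060181, p̂₂ = 95/1048 ≈ 0.090649.
Pooled p̂ = (146+95)/(2426+1048) = 241/3474 = 0.069372.
SE = √(p̂(1−p̂)(1/n₁+1/n₂)) = √(0.069372·0.930628·0.0013664) = √(8.82147e-05) = 0.009392.
z = (0.060181 − 0.090649)/0.009392 = -0.030468/0.009392 = -3.244.
p-value = P(Z > -3.244) ≈ 0.9994, so at α = 0.05 we fail to reject H₀.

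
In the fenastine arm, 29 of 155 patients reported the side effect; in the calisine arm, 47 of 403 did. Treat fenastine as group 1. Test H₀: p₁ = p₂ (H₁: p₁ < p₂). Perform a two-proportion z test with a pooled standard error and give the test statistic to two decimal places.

z = 2.17

p̂₁ = 29/155 ≈ 0.18710, p̂₂ = 47/403 ≈ 0.11663.
Pooled p̂ = (29+47)/(155+403) = 76/558 = 0.13620.
SE = √(0.11765 × 0.008933) = 0.03242.
z = (0.18710 − 0.11663)/0.03242 = 0.07047/0.03242 = 2.17.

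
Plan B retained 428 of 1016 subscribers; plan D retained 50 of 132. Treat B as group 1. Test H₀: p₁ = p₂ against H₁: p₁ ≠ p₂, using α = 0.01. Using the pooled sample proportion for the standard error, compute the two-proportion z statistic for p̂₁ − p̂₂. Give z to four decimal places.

z = 0.9312

p̂₁ = 428/1016 = 0.421260, p̂₂ = 50/132 = 0.378788.
Pooled p̂ = (428+50)/(1016+132) = 478/1148 = 0.416376.
SE = √(p̂(1−p̂)(1/n₁+1/n₂)) = √(0.416376·0.583624·0.00856001) = √(0.00208014) = 0.045609.
z = (0.421260 − 0.378788)/0.045609 = 0.042472/0.045609 = 0.9312.
p-value = 2·P(Z > 0.931) ≈ 0.3517, so at α = 0.01 we fail to reject H₀.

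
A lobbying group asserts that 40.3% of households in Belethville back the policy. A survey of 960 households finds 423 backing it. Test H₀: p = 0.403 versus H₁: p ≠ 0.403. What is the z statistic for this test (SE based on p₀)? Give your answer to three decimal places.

p̂ = 423/960 = 0.44062.
Under H₀, SE = √(0.403·0.597/960) = √(0.000250616) = 0.01583.
z = (0.44062 − 0.403)/0.01583 = 0.03762/0.01583 = 2.377.

z = 2.377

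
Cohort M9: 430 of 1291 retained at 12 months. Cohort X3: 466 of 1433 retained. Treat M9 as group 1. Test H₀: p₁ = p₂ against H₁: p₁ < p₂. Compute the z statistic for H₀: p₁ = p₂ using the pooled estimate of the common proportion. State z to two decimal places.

p̂₁ = 430/1291 = 0.3331, p̂₂ = 466/1433 = 0.3252.
Pooled p̂ = (430+466)/(1291+1433) = 896/2724 = 0.3289.
SE = √(0.220734 × 0.00147243) = 0.0180.
z = (0.3331 − 0.3252)/0.0180 = 0.0079/0.0180 = 0.44.

z = 0.44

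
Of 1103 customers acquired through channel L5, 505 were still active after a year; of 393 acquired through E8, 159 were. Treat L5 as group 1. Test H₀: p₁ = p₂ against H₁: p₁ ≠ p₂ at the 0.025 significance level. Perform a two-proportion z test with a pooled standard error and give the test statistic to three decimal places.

z = 1.825

p̂₁ = 505/1103 ≈ 0.45784, p̂₂ = 159/393 ≈ 0.40458.
Pooled p̂ = (505+159)/(1103+393) = 664/1496 = 0.44385.
SE = √(p̂(1−p̂)(1/n₁+1/n₂)) = √(0.44385·0.55615·0.00345115) = √(0.000851906) = 0.02919.
z = (0.45784 − 0.40458)/0.02919 = 0.05326/0.02919 = 1.825.
Two-sided p-value ≈ 2·Φ(−1.825) = 0.0680. With α = 0.025, fail to reject H₀.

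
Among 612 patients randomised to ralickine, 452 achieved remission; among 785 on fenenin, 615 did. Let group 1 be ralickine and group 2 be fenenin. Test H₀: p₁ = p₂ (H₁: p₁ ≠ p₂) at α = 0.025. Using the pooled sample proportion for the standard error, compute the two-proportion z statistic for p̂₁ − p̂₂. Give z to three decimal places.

p̂₁ = 452/612 ≈ 0.73856, p̂₂ = 615/785 ≈ 0.78344.
Pooled p̂ = (452+615)/(612+785) = 1067/1397 = 0.76378.
SE = √(0.18042 × 0.00290787) = 0.02291.
z = (0.73856 − 0.78344)/0.02291 = -0.04488/0.02291 = -1.959.
Two-sided p-value ≈ 2·Φ(−1.959) = 0.0501; since p > α = 0.025, fail to reject H₀.

z = -1.959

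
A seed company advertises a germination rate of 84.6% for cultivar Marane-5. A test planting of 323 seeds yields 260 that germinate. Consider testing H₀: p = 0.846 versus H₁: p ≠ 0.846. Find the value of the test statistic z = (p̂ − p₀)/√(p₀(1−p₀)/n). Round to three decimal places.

z = -2.044

p̂ = 260/323 = 0.80495.
Standard error under H₀: √(0.846×0.154/323) = 0.02008.
z = (0.80495 − 0.846)/0.02008 = -0.04105/0.02008 = -2.044.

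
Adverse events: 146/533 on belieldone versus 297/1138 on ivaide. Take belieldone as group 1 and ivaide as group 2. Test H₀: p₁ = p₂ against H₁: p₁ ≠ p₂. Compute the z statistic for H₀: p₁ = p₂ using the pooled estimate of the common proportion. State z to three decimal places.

z = 0.558

p̂₁ = 146/533 ≈ 0.27392, p̂₂ = 297/1138 ≈ 0.26098.
Pooled p̂ = (146+297)/(533+1138) = 443/1671 = 0.26511.
SE = √(p̂(1−p̂)(1/n₁+1/n₂)) = √(0.26511·0.73489·0.00275491) = √(0.00053673) = 0.02317.
z = (0.27392 − 0.26098)/0.02317 = 0.01294/0.02317 = 0.558.
Two-sided p-value ≈ 2·Φ(−0.558) = 0.5766.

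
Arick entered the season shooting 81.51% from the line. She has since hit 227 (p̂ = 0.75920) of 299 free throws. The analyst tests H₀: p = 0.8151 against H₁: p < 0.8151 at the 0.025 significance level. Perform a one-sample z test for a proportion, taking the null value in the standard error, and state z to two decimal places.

p̂ = 227/299 = 0.75920.
SE = √(p₀(1−p₀)/n) = √(0.15071/299) = 0.02245.
z = (0.75920 − 0.8151)/0.02245 = -0.05590/0.02245 = -2.49.
p-value = P(Z < -2.490) ≈ 0.0064. With α = 0.025, reject H₀.

z = -2.49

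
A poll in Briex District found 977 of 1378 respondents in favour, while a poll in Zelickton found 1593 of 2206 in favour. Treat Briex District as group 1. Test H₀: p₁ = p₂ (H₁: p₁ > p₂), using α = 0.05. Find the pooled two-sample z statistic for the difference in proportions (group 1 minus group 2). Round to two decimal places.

z = -0.85

p̂₁ = 977/1378 = 0.7090, p̂₂ = 1593/2206 = 0.7221.
Pooled p̂ = (977+1593)/(1378+2206) = 2570/3584 = 0.7171.
SE = √(0.202878 × 0.001179) = 0.0155.
z = (0.7090 − 0.7221)/0.0155 = -0.0131/0.0155 = -0.85.
p-value = P(Z > -0.849) ≈ 0.8019. With α = 0.05, fail to reject H₀.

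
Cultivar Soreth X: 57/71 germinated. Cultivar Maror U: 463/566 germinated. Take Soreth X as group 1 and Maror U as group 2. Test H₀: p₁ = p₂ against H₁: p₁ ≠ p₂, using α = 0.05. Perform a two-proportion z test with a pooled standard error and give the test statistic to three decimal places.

p̂₁ = 57/71 = 0.80282, p̂₂ = 463/566 = 0.81802.
Pooled p̂ = (57+463)/(71+566) = 520/637 = 0.81633.
SE = √(0.149938 × 0.0158513) = 0.04875.
z = (0.80282 − 0.81802)/0.04875 = -0.01520/0.04875 = -0.312.
p-value = 2·P(Z > 0.312) ≈ 0.7551. With α = 0.05, fail to reject H₀.

z = -0.312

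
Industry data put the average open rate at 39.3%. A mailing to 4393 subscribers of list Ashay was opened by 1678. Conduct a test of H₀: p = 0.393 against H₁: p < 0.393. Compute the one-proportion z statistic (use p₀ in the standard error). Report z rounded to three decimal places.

z = -1.497

p̂ = 1678/4393 = 0.38197.
Standard error under H₀: √(0.393×0.607/4393) = 0.00737.
z = (0.38197 − 0.393)/0.00737 = -0.01103/0.00737 = -1.497.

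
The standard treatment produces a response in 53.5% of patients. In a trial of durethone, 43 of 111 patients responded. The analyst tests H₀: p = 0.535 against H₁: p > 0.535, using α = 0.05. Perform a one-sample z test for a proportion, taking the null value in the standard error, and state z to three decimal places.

p̂ = 43/111 ≈ 0.38739.
Under H₀, SE = √(0.535·0.465/111) = √(0.00224122) = 0.04734.
z = (0.38739 − 0.535)/0.04734 = -0.14761/0.04734 = -3.118.
p-value = P(Z > -3.118) ≈ 0.9991; since p > α = 0.05, fail to reject H₀.

z = -3.118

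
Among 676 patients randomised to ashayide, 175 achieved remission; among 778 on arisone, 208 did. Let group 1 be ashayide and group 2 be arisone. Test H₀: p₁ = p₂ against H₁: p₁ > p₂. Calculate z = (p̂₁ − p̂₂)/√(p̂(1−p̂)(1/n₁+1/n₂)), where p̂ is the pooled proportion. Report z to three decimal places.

p̂₁ = 175/676 = 0.25888, p̂₂ = 208/778 = 0.26735.
Pooled p̂ = (175+208)/(676+778) = 383/1454 = 0.26341.
SE = √(p̂(1−p̂)(1/n₁+1/n₂)) = √(0.26341·0.73659·0.00276464) = √(0.000536411) = 0.02316.
z = (0.25888 − 0.26735)/0.02316 = -0.00847/0.02316 = -0.366.
p-value = P(Z > -0.366) ≈ 0.6428.

z = -0.366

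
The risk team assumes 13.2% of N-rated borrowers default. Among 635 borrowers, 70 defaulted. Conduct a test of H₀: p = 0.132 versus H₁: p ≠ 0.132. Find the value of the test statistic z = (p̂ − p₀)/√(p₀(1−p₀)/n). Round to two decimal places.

p̂ = 70/635 ≈ 0.11024.
Under H₀, SE = √(0.132·0.868/635) = √(0.000180435) = 0.01343.
z = (0.11024 − 0.132)/0.01343 = -0.02176/0.01343 = -1.62.
p-value = 2·P(Z > 1.620) ≈ 0.1052.

z = -1.62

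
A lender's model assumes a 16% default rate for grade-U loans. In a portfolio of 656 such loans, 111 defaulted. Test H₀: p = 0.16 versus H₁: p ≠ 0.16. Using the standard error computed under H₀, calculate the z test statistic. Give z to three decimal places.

p̂ = 111/656 = 0.169207.
Standard error under H₀: √(0.16×0.84/656) = 0.014314.
z = (0.169207 − 0.16)/0.014314 = 0.009207/0.014314 = 0.643.
p-value = 2·P(Z > 0.643) ≈ 0.5201.

z = 0.643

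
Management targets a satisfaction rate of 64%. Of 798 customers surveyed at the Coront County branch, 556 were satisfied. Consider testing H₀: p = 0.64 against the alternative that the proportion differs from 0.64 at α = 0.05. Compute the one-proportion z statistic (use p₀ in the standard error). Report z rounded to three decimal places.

p̂ = 556/798 ≈ 0.696742.
Under H₀, SE = √(0.64·0.36/798) = √(0.000288722) = 0.016992.
z = (0.696742 − 0.64)/0.016992 = 0.056742/0.016992 = 3.339.
p-value = 2·P(Z > 3.339) ≈ 0.0008, so at α = 0.05 we reject H₀.

z = 3.339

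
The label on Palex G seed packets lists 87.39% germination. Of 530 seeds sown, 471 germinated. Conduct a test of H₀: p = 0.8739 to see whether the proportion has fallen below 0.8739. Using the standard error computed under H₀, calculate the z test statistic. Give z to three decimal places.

p̂ = 471/530 ≈ 0.88868.
Under H₀, SE = √(0.8739·0.1261/530) = √(0.000207922) = 0.01442.
z = (0.88868 − 0.8739)/0.01442 = 0.01478/0.01442 = 1.025.

z = 1.025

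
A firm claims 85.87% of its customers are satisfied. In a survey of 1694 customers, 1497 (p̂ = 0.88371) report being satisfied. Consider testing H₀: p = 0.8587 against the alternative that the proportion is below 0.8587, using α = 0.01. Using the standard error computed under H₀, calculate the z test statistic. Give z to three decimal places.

z = 2.955

p̂ = 1497/1694 = 0.883707.
SE = √(p₀(1−p₀)/n) = √(0.12133/1694) = 0.008463.
z = (0.883707 − 0.8587)/0.008463 = 0.025007/0.008463 = 2.955.
p-value = P(Z < 2.955) ≈ 0.9984; since p > α = 0.01, fail to reject H₀.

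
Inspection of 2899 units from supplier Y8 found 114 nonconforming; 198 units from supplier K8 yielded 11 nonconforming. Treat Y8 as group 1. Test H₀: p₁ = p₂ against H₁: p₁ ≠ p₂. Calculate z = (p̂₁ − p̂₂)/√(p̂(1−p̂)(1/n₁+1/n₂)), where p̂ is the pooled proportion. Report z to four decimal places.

p̂₁ = 114/2899 ≈ 0.0393239, p̂₂ = 11/198 ≈ 0.0555556.
Pooled p̂ = (114+11)/(2899+198) = 125/3097 = 0.0403616.
SE = √(p̂(1−p̂)(1/n₁+1/n₂)) = √(0.0403616·0.9596384·0.00539545) = √(0.00020898) = 0.0144561.
z = (0.0393239 − 0.0555556)/0.0144561 = -0.0162317/0.0144561 = -1.1228.

z = -1.1228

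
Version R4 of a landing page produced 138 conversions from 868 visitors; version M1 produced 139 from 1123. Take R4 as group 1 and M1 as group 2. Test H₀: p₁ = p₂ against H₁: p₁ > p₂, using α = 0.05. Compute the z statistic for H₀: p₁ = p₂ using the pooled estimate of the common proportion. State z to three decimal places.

z = 2.251

p̂₁ = 138/868 = 0.15899, p̂₂ = 139/1123 = 0.12378.
Pooled p̂ = (138+139)/(868+1123) = 277/1991 = 0.13913.
SE = √(0.11977 × 0.00204255) = 0.01564.
z = (0.15899 − 0.12378)/0.01564 = 0.03521/0.01564 = 2.251.
p-value = P(Z > 2.251) ≈ 0.0122, so at α = 0.05 we reject H₀.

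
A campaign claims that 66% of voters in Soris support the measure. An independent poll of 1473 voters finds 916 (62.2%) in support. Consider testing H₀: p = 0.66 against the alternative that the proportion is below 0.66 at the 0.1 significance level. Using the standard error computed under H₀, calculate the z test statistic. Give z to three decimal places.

z = -3.090

p̂ = 916/1473 ≈ 0.621860.
Under H₀, SE = √(0.66·0.34/1473) = √(0.000152342) = 0.012343.
z = (0.621860 − 0.66)/0.012343 = -0.038140/0.012343 = -3.090.
p-value = P(Z < -3.090) ≈ 0.0010. With α = 0.1, reject H₀.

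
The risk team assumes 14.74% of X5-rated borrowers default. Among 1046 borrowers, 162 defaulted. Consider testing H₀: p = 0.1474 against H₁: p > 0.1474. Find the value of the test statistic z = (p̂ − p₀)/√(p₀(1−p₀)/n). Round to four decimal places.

p̂ = 162/1046 = 0.1548757.
SE = √(p₀(1−p₀)/n) = √(0.12567/1046) = 0.0109611.
z = (0.1548757 − 0.1474)/0.0109611 = 0.0074757/0.0109611 = 0.6820.
p-value = P(Z > 0.682) ≈ 0.2476.

z = 0.6820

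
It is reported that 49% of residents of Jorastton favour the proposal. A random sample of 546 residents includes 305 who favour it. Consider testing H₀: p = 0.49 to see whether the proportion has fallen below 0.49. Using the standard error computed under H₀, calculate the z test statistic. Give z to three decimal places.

z = 3.207

p̂ = 305/546 = 0.558608.
SE = √(p₀(1−p₀)/n) = √(0.2499/546) = 0.021394.
z = (0.558608 − 0.49)/0.021394 = 0.068608/0.021394 = 3.207.
p-value = P(Z < 3.207) ≈ 0.9993.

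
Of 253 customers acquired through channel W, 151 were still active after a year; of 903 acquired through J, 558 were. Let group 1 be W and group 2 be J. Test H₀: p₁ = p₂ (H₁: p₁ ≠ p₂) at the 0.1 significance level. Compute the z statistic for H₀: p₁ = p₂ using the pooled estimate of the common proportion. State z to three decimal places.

z = -0.609

p̂₁ = 151/253 = 0.59684, p̂₂ = 558/903 = 0.61794.
Pooled p̂ = (151+558)/(253+903) = 709/1156 = 0.61332.
SE = √(p̂(1−p̂)(1/n₁+1/n₂)) = √(0.61332·0.38668·0.00505999) = √(0.00120002) = 0.03464.
z = (0.59684 − 0.61794)/0.03464 = -0.02110/0.03464 = -0.609.
Two-sided p-value ≈ 2·Φ(−0.609) = 0.5424, so at α = 0.1 we fail to reject H₀.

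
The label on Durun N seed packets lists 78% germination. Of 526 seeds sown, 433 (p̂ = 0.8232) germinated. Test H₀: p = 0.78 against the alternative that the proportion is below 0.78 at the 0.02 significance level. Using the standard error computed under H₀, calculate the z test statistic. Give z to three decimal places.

z = 2.391

p̂ = 433/526 = 0.82319.
SE = √(p₀(1−p₀)/n) = √(0.1716/526) = 0.01806.
z = (0.82319 − 0.78)/0.01806 = 0.04319/0.01806 = 2.391.
p-value = P(Z < 2.391) ≈ 0.9916; since p > α = 0.02, fail to reject H₀.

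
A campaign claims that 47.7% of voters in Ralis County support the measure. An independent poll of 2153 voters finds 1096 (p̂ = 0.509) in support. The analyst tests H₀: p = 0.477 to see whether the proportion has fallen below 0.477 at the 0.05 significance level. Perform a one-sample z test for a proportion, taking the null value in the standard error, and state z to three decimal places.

p̂ = 1096/2153 = 0.509057.
SE = √(p₀(1−p₀)/n) = √(0.24947/2153) = 0.010764.
z = (0.509057 − 0.477)/0.010764 = 0.032057/0.010764 = 2.978.
p-value = P(Z < 2.978) ≈ 0.9985, so at α = 0.05 we fail to reject H₀.

z = 2.978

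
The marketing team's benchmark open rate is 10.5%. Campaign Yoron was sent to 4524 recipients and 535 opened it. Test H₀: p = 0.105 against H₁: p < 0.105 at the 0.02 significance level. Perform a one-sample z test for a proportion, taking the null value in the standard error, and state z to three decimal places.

p̂ = 535/4524 = 0.118258.
Under H₀, SE = √(0.105·0.895/4524) = √(2.07725e-05) = 0.004558.
z = (0.118258 − 0.105)/0.004558 = 0.013258/0.004558 = 2.909.
p-value = P(Z < 2.909) ≈ 0.9982. With α = 0.02, fail to reject H₀.

z = 2.909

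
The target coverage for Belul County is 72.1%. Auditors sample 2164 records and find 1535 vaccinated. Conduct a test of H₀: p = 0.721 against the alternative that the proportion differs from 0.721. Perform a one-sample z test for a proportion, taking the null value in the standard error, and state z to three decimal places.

p̂ = 1535/2164 = 0.709335.
SE = √(p₀(1−p₀)/n) = √(0.20116/2164) = 0.009641.
z = (0.709335 − 0.721)/0.009641 = -0.011665/0.009641 = -1.210.

z = -1.210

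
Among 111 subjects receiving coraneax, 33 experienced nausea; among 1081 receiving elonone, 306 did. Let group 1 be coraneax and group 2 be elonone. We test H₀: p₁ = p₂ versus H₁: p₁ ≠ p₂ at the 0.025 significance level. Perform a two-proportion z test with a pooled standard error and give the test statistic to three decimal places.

p̂₁ = 33/111 = 0.297297, p̂₂ = 306/1081 = 0.283071.
Pooled p̂ = (33+306)/(111+1081) = 339/1192 = 0.284396.
SE = √(p̂(1−p̂)(1/n₁+1/n₂)) = √(0.284396·0.715604·0.00993408) = √(0.00202173) = 0.044964.
z = (0.297297 − 0.283071)/0.044964 = 0.014226/0.044964 = 0.316.
p-value = 2·P(Z > 0.316) ≈ 0.7517, so at α = 0.025 we fail to reject H₀.

z = 0.316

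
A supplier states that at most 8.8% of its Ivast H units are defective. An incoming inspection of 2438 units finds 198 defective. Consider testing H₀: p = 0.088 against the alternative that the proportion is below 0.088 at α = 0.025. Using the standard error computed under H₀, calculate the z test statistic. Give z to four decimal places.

p̂ = 198/2438 = 0.0812141.
Under H₀, SE = √(0.088·0.912/2438) = √(3.29188e-05) = 0.0057375.
z = (0.0812141 − 0.088)/0.0057375 = -0.0067859/0.0057375 = -1.1827.
p-value = P(Z < -1.183) ≈ 0.1185, so at α = 0.025 we fail to reject H₀.

z = -1.1827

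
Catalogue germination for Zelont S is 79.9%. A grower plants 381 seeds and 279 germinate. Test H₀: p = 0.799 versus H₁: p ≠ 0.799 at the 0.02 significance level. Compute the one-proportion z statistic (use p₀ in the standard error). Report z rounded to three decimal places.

p̂ = 279/381 ≈ 0.73228.
SE = √(p₀(1−p₀)/n) = √(0.1606/381) = 0.02053.
z = (0.73228 − 0.799)/0.02053 = -0.06672/0.02053 = -3.250.
p-value = 2·P(Z > 3.250) ≈ 0.0012. With α = 0.02, reject H₀.

z = -3.250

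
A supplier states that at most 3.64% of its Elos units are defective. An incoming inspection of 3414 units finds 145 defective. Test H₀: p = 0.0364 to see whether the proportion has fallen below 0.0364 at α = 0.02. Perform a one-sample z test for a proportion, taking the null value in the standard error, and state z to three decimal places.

p̂ = 145/3414 ≈ 0.0424722.
SE = √(p₀(1−p₀)/n) = √(0.035075/3414) = 0.0032053.
z = (0.0424722 − 0.0364)/0.0032053 = 0.0060722/0.0032053 = 1.894.
p-value = P(Z < 1.894) ≈ 0.9709. With α = 0.02, fail to reject H₀.

z = 1.894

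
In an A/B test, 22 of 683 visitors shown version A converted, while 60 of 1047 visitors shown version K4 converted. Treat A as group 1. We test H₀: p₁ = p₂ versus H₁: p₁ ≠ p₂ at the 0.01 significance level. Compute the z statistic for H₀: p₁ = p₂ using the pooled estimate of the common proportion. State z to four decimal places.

p̂₁ = 22/683 = 0.0322108, p̂₂ = 60/1047 = 0.0573066.
Pooled p̂ = (22+60)/(683+1047) = 82/1730 = 0.0473988.
SE = √(p̂(1−p̂)(1/n₁+1/n₂)) = √(0.0473988·0.9526012·0.00241924) = √(0.000109234) = 0.0104515.
z = (0.0322108 − 0.0573066)/0.0104515 = -0.0250958/0.0104515 = -2.4012.
Two-sided p-value ≈ 2·Φ(−2.401) = 0.0163. With α = 0.01, fail to reject H₀.

z = -2.4012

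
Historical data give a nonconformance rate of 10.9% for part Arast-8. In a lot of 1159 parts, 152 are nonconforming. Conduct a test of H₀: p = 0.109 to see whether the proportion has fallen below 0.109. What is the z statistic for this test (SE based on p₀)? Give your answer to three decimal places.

p̂ = 152/1159 ≈ 0.131148.
Under H₀, SE = √(0.109·0.891/1159) = √(8.37955e-05) = 0.009154.
z = (0.131148 − 0.109)/0.009154 = 0.022148/0.009154 = 2.419.
p-value = P(Z < 2.419) ≈ 0.9922.

z = 2.419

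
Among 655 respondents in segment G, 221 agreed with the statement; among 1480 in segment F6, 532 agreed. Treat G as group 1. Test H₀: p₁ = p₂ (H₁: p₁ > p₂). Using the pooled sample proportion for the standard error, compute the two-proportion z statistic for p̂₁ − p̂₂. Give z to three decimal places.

p̂₁ = 221/655 = 0.33740, p̂₂ = 532/1480 = 0.35946.
Pooled p̂ = (221+532)/(655+1480) = 753/2135 = 0.35269.
SE = √(p̂(1−p̂)(1/n₁+1/n₂)) = √(0.35269·0.64731·0.00220239) = √(0.000502808) = 0.02242.
z = (0.33740 − 0.35946)/0.02242 = -0.02206/0.02242 = -0.984.
p-value = P(Z > -0.984) ≈ 0.8373.

z = -0.984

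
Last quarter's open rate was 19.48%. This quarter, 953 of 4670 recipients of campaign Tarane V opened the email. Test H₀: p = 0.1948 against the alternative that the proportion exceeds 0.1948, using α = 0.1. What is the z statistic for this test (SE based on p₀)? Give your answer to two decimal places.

p̂ = 953/4670 ≈ 0.2041.
Standard error under H₀: √(0.1948×0.8052/4670) = 0.0058.
z = (0.2041 − 0.1948)/0.0058 = 0.0093/0.0058 = 1.60.
p-value = P(Z > 1.599) ≈ 0.0549. With α = 0.1, reject H₀.

z = 1.60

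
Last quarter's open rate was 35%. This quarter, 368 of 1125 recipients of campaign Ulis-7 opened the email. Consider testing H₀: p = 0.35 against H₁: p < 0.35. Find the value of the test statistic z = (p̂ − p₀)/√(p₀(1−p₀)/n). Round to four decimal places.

p̂ = 368/1125 = 0.327111.
Standard error under H₀: √(0.35×0.65/1125) = 0.014220.
z = (0.327111 − 0.35)/0.014220 = -0.022889/0.014220 = -1.6096.

z = -1.6096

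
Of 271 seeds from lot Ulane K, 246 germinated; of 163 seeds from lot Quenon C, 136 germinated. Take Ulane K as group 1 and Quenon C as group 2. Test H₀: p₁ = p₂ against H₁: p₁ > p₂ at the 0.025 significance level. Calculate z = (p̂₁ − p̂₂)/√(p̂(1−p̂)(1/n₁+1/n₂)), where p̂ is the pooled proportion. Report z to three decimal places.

p̂₁ = 246/271 ≈ 0.90775, p̂₂ = 136/163 ≈ 0.83436.
Pooled p̂ = (246+136)/(271+163) = 382/434 = 0.88018.
SE = √(p̂(1−p̂)(1/n₁+1/n₂)) = √(0.88018·0.11982·0.00982501) = √(0.00103614) = 0.03219.
z = (0.90775 − 0.83436)/0.03219 = 0.07339/0.03219 = 2.280.
p-value = P(Z > 2.280) ≈ 0.0113. With α = 0.025, reject H₀.

z = 2.280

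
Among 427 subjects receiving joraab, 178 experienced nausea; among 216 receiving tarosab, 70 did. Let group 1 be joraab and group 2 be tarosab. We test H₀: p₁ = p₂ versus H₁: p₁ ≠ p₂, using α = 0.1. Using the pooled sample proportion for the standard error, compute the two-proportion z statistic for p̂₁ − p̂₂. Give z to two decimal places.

z = 2.28

p̂₁ = 178/427 ≈ 0.41686, p̂₂ = 70/216 ≈ 0.32407.
Pooled p̂ = (178+70)/(427+216) = 248/643 = 0.38569.
SE = √(0.236934 × 0.00697155) = 0.04064.
z = (0.41686 − 0.32407)/0.04064 = 0.09279/0.04064 = 2.28.
p-value = 2·P(Z > 2.283) ≈ 0.0224. With α = 0.1, reject H₀.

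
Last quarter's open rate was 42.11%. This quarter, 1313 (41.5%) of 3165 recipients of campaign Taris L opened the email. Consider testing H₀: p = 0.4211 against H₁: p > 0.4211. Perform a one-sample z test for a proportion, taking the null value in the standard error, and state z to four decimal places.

z = -0.7122

p̂ = 1313/3165 ≈ 0.414850.
Under H₀, SE = √(0.4211·0.5789/3165) = √(7.70221e-05) = 0.008776.
z = (0.414850 − 0.4211)/0.008776 = -0.006250/0.008776 = -0.7122.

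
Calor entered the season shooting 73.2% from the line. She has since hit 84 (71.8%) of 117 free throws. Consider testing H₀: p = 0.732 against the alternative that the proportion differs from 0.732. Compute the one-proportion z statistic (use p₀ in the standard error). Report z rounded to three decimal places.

p̂ = 84/117 ≈ 0.71795.
SE = √(p₀(1−p₀)/n) = √(0.19618/117) = 0.04095.
z = (0.71795 − 0.732)/0.04095 = -0.01405/0.04095 = -0.343.
p-value = 2·P(Z > 0.343) ≈ 0.7315.

z = -0.343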